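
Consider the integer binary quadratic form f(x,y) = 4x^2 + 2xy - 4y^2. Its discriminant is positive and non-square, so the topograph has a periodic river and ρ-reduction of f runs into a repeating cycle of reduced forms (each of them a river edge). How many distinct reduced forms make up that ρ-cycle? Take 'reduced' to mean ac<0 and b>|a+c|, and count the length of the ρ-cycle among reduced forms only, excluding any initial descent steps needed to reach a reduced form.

D = 68, ⌊√D⌋ = 8
river: ρ → (-4,6,2)
river: ρ → (2,6,-4)
river: ρ → (-4,2,4)
river: ρ → (4,6,-2)
river: ρ → (-2,6,4)
river: ρ → (4,2,-4)
ρ-cycle length = 6 (tail of 0 descent steps not counted)

6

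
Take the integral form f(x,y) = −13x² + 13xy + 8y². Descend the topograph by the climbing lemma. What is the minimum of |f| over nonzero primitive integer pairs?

river: ρ → (8,19,-7)
river: ρ → (-7,23,2)
river: ρ → (2,21,-18)
river: ρ → (-18,15,5)
river: ρ → (5,15,-18)
river: ρ → (-18,21,2)
river: ρ → (2,23,-7)
river: ρ → (-7,19,8)
river: ρ → (8,13,-13)
river: ρ → (-13,13,8)
closes: descent 0, river 10
min |a| on river = 2

2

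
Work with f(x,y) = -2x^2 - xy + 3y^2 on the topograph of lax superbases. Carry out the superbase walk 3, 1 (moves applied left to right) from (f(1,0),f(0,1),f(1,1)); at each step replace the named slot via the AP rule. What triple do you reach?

start (-2,3,0) = (f(1,0),f(0,1),f(1,1))
replace slot 3: 2·((-2)+3) − 0 = 2 → (-2,3,2)
replace slot 1: 2·(3+2) − (-2) = 12 → (12,3,2)

12,3,2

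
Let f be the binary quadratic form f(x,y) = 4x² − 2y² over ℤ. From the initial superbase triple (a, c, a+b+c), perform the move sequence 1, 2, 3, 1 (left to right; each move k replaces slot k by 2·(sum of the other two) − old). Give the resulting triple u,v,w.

start (4,-2,2) = (f(1,0),f(0,1),f(1,1))
replace slot 1: 2·((-2)+2) − 4 = -4 → (-4,-2,2)
replace slot 2: 2·((-4)+2) − (-2) = -2 → (-4,-2,2)
replace slot 3: 2·((-4)+(-2)) − 2 = -14 → (-4,-2,-14)
replace slot 1: 2·((-2)+(-14)) − (-4) = -28 → (-28,-2,-14)

-28,-2,-14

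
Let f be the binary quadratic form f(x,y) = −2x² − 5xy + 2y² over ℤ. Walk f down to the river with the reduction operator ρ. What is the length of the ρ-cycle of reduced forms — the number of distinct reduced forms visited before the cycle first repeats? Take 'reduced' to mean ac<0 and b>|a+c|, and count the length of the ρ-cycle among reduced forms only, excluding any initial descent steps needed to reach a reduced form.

D = 41, ⌊√D⌋ = 6
descent: ρ → (2,5,-2)  [lands on river]
river: ρ → (-2,3,4)
river: ρ → (4,5,-1)
river: ρ → (-1,5,4)
river: ρ → (4,3,-2)
river: ρ → (-2,5,2)
river: ρ → (2,3,-4)
river: ρ → (-4,5,1)
river: ρ → (1,5,-4)
river: ρ → (-4,3,2)
ρ-cycle length = 10 (tail of 1 descent step not counted)

10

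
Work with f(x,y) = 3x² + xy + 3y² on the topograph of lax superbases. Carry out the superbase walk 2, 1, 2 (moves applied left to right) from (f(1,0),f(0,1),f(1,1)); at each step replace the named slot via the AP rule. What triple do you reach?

start (3,3,7) = (f(1,0),f(0,1),f(1,1))
replace slot 2: 2·(3+7) − 3 = 17 → (3,17,7)
replace slot 1: 2·(17+7) − 3 = 45 → (45,17,7)
replace slot 2: 2·(45+7) − 17 = 87 → (45,87,7)

45,87,7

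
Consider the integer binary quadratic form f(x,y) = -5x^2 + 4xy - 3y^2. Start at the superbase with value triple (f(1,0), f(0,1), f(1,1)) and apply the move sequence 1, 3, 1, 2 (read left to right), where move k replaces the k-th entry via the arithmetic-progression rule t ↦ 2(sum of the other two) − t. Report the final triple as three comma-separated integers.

start (-5,-3,-4) = (f(1,0),f(0,1),f(1,1))
replace slot 1: 2·((-3)+(-4)) − (-5) = -9 → (-9,-3,-4)
replace slot 3: 2·((-9)+(-3)) − (-4) = -20 → (-9,-3,-20)
replace slot 1: 2·((-3)+(-20)) − (-9) = -37 → (-37,-3,-20)
replace slot 2: 2·((-37)+(-20)) − (-3) = -111 → (-37,-111,-20)

-37,-111,-20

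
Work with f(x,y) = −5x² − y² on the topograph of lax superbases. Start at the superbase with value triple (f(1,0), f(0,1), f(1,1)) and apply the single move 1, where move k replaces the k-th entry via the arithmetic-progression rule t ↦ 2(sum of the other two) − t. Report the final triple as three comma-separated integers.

start (-5,-1,-6) = (f(1,0),f(0,1),f(1,1))
replace slot 1: 2·((-1)+(-6)) − (-5) = -9 → (-9,-1,-6)

-9,-1,-6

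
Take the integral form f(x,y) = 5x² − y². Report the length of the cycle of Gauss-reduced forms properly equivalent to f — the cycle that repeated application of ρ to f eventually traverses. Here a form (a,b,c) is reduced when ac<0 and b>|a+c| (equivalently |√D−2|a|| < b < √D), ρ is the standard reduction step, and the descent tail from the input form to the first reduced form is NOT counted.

D = 20, ⌊√D⌋ = 4
descent: ρ → (-1,4,1)  [lands on river]
river: ρ → (1,4,-1)
ρ-cycle length = 2 (tail of 1 descent step not counted)

2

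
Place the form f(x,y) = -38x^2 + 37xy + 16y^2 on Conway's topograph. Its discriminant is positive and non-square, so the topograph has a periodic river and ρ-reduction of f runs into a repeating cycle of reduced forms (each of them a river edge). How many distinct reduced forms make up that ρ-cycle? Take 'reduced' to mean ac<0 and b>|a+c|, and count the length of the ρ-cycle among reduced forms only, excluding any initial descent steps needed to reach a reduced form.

D = 3801, ⌊√D⌋ = 61
river: ρ → (16,59,-5)
river: ρ → (-5,61,4)
river: ρ → (4,59,-20)
river: ρ → (-20,61,1)
river: ρ → (1,61,-20)
river: ρ → (-20,59,4)
river: ρ → (4,61,-5)
river: ρ → (-5,59,16)
river: ρ → (16,37,-38)
river: ρ → (-38,39,15)
river: ρ → (15,51,-20)
river: ρ → (-20,29,37)
river: ρ → (37,45,-12)
river: ρ → (-12,51,25)
river: ρ → (25,49,-14)
river: ρ → (-14,35,46)
river: ρ → (46,57,-3)
river: ρ → (-3,57,46)
river: ρ → (46,35,-14)
river: ρ → (-14,49,25)
river: ρ → (25,51,-12)
river: ρ → (-12,45,37)
river: ρ → (37,29,-20)
river: ρ → (-20,51,15)
river: ρ → (15,39,-38)
river: ρ → (-38,37,16)
ρ-cycle length = 26 (tail of 0 descent steps not counted)

26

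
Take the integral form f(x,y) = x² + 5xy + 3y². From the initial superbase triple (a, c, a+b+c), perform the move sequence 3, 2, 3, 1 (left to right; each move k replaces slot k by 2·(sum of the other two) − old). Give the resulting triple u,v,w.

start (1,3,9) = (f(1,0),f(0,1),f(1,1))
replace slot 3: 2·(1+3) − 9 = -1 → (1,3,-1)
replace slot 2: 2·(1+(-1)) − 3 = -3 → (1,-3,-1)
replace slot 3: 2·(1+(-3)) − (-1) = -3 → (1,-3,-3)
replace slot 1: 2·((-3)+(-3)) − 1 = -13 → (-13,-3,-3)

-13,-3,-3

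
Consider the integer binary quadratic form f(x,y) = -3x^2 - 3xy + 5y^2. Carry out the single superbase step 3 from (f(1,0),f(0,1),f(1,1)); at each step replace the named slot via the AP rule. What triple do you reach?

start (-3,5,-1) = (f(1,0),f(0,1),f(1,1))
replace slot 3: 2·((-3)+5) − (-1) = 5 → (-3,5,5)

-3,5,5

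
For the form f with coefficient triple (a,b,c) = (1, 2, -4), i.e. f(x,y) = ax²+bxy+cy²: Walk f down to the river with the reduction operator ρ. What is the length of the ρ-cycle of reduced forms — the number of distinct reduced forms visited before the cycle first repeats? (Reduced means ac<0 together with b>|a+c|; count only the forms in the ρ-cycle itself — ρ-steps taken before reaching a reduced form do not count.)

D = 20, ⌊√D⌋ = 4
descent: ρ → (-4,-2,1)
descent: ρ → (1,4,-1)  [lands on river]
river: ρ → (-1,4,1)
ρ-cycle length = 2 (tail of 2 descent steps not counted)

2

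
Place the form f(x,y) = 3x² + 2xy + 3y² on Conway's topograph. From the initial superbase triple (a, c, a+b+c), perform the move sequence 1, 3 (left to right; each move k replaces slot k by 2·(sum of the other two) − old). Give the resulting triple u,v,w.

start (3,3,8) = (f(1,0),f(0,1),f(1,1))
replace slot 1: 2·(3+8) − 3 = 19 → (19,3,8)
replace slot 3: 2·(19+3) − 8 = 36 → (19,3,36)

19,3,36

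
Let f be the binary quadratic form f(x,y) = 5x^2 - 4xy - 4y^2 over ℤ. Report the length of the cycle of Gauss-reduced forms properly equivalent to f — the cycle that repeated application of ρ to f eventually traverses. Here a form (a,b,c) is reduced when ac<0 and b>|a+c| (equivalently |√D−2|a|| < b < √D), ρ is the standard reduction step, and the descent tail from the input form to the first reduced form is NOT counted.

D = 96, ⌊√D⌋ = 9
descent: ρ → (-4,4,5)  [lands on river]
river: ρ → (5,6,-3)
river: ρ → (-3,6,5)
river: ρ → (5,4,-4)
ρ-cycle length = 4 (tail of 1 descent step not counted)

4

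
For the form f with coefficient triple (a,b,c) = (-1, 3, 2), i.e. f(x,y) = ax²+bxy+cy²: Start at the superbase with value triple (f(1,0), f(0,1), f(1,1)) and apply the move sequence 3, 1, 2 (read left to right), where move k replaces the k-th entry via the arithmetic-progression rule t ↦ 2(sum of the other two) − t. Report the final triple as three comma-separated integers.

start (-1,2,4) = (f(1,0),f(0,1),f(1,1))
replace slot 3: 2·((-1)+2) − 4 = -2 → (-1,2,-2)
replace slot 1: 2·(2+(-2)) − (-1) = 1 → (1,2,-2)
replace slot 2: 2·(1+(-2)) − 2 = -4 → (1,-4,-2)

1,-4,-2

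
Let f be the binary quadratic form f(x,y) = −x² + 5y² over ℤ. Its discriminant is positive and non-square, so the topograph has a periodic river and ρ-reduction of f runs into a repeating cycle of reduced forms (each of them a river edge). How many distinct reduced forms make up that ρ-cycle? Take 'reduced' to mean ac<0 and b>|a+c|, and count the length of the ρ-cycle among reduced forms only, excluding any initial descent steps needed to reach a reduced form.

D = 20, ⌊√D⌋ = 4
descent: ρ → (5,0,-1)
descent: ρ → (-1,4,1)  [lands on river]
river: ρ → (1,4,-1)
ρ-cycle length = 2 (tail of 2 descent steps not counted)

2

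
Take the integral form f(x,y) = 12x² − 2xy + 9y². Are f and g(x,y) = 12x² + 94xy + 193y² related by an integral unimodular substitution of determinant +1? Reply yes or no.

D₁ = -428, D₂ = -428
f: flip: (12,-2,9)→(9,2,12)
f: reduced (well bottom): (9,2,12) with a≤c, −a<b≤a
g: translate: b→-2 (≡94 mod 24), so (12,94,193)→(12,-2,9)
g: flip: (12,-2,9)→(9,2,12)
g: reduced (well bottom): (9,2,12) with a≤c, −a<b≤a
reduced forms (9, 2, 12) vs (9, 2, 12) ⇒ equivalent

yes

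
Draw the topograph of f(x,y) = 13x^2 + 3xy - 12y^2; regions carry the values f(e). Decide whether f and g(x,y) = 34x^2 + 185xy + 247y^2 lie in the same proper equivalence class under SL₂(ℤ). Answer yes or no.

D₁ = 633, D₂ = 633
river cycle of f (length 18): (-12, 21, 4), (4, 19, -17), (-17, 15, 6), (6, 21, -8), (-8, 11, 16), (16, 21, -3), (-3, 21, 16), (16, 11, -8), (-8, 21, 6), (6, 15, -17), … (8 more)
river cycle of g (length 18): (-2, 23, 13), (13, 3, -12), (-12, 21, 4), (4, 19, -17), (-17, 15, 6), (6, 21, -8), (-8, 11, 16), (16, 21, -3), (-3, 21, 16), (16, 11, -8), … (8 more)
cycles coincide ⇒ equivalent

yes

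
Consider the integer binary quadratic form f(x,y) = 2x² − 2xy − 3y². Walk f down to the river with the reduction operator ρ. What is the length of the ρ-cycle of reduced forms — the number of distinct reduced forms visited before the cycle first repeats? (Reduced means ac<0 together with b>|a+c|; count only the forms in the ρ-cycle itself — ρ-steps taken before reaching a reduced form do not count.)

D = 28, ⌊√D⌋ = 5
descent: ρ → (-3,2,2)  [lands on river]
river: ρ → (2,2,-3)
river: ρ → (-3,4,1)
river: ρ → (1,4,-3)
ρ-cycle length = 4 (tail of 1 descent step not counted)

4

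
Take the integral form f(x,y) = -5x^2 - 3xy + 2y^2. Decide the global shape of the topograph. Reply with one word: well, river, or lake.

D = b²−4ac = (-3)² − 4·(-5)·2 = 49
D = 7² is a perfect square ⇒ form factors over ℤ ⇒ lakes

lake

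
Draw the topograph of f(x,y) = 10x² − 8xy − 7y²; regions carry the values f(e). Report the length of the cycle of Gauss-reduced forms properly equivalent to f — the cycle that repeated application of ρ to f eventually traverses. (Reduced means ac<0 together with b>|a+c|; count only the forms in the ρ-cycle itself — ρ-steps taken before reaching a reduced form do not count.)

D = 344, ⌊√D⌋ = 18
descent: ρ → (-7,8,10)  [lands on river]
river: ρ → (10,12,-5)
river: ρ → (-5,18,1)
river: ρ → (1,18,-5)
river: ρ → (-5,12,10)
river: ρ → (10,8,-7)
river: ρ → (-7,6,11)
river: ρ → (11,16,-2)
river: ρ → (-2,16,11)
river: ρ → (11,6,-7)
ρ-cycle length = 10 (tail of 1 descent step not counted)

10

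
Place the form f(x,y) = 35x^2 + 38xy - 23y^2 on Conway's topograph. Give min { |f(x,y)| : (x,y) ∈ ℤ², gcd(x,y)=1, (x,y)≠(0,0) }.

river: ρ → (-23,54,19)
river: ρ → (19,60,-14)
river: ρ → (-14,52,35)
river: ρ → (35,18,-31)
river: ρ → (-31,44,22)
river: ρ → (22,44,-31)
river: ρ → (-31,18,35)
river: ρ → (35,52,-14)
river: ρ → (-14,60,19)
river: ρ → (19,54,-23)
river: ρ → (-23,38,35)
river: ρ → (35,32,-26)
river: ρ → (-26,20,41)
river: ρ → (41,62,-5)
river: ρ → (-5,68,2)
river: ρ → (2,68,-5)
river: ρ → (-5,62,41)
river: ρ → (41,20,-26)
river: ρ → (-26,32,35)
river: ρ → (35,38,-23)
closes: descent 0, river 20
min |a| on river = 2

2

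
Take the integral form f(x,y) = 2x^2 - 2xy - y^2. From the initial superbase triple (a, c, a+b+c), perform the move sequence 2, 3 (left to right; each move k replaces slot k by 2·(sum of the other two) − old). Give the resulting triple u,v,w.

start (2,-1,-1) = (f(1,0),f(0,1),f(1,1))
replace slot 2: 2·(2+(-1)) − (-1) = 3 → (2,3,-1)
replace slot 3: 2·(2+3) − (-1) = 11 → (2,3,11)

2,3,11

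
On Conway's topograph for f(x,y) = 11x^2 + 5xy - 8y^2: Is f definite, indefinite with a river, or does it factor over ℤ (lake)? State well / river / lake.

D = b²−4ac = 5² − 4·11·(-8) = 377
D > 0 non-square ⇒ indefinite ⇒ periodic river

river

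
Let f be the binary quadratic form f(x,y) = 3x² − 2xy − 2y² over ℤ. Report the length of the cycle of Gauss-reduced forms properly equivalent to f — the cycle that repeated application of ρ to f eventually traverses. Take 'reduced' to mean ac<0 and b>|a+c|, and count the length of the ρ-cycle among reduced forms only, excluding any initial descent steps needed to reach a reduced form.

D = 28, ⌊√D⌋ = 5
descent: ρ → (-2,2,3)  [lands on river]
river: ρ → (3,4,-1)
river: ρ → (-1,4,3)
river: ρ → (3,2,-2)
ρ-cycle length = 4 (tail of 1 descent step not counted)

4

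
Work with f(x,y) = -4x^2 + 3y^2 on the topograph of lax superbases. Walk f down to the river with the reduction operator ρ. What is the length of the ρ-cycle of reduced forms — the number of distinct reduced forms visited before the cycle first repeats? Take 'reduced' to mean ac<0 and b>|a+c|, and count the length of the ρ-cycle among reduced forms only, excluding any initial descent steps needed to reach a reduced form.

D = 48, ⌊√D⌋ = 6
descent: ρ → (3,6,-1)  [lands on river]
river: ρ → (-1,6,3)
ρ-cycle length = 2 (tail of 1 descent step not counted)

2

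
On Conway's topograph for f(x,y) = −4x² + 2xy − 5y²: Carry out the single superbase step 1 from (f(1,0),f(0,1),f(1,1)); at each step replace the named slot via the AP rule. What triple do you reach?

start (-4,-5,-7) = (f(1,0),f(0,1),f(1,1))
replace slot 1: 2·((-5)+(-7)) − (-4) = -20 → (-20,-5,-7)

-20,-5,-7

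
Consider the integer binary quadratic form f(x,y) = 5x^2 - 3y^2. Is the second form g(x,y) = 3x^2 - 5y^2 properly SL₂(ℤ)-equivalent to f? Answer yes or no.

D₁ = 60, D₂ = 60
river cycle of f (length 2): (-3, 6, 2), (2, 6, -3)
river cycle of g (length 2): (3, 6, -2), (-2, 6, 3)
cycles differ ⇒ inequivalent

no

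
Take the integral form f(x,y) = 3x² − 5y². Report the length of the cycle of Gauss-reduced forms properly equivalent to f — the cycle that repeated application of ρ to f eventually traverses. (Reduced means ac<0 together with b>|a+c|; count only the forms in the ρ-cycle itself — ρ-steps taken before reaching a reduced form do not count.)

D = 60, ⌊√D⌋ = 7
descent: ρ → (-5,0,3)
descent: ρ → (3,6,-2)  [lands on river]
river: ρ → (-2,6,3)
ρ-cycle length = 2 (tail of 2 descent steps not counted)

2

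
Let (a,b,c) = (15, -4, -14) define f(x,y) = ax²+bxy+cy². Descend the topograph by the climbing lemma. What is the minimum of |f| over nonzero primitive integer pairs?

descent: ρ → (-14,4,15)  [lands on river]
river: ρ → (15,26,-3)
river: ρ → (-3,28,6)
river: ρ → (6,20,-19)
river: ρ → (-19,18,7)
river: ρ → (7,24,-10)
river: ρ → (-10,16,15)
river: ρ → (15,14,-11)
river: ρ → (-11,8,18)
river: ρ → (18,28,-1)
river: ρ → (-1,28,18)
river: ρ → (18,8,-11)
river: ρ → (-11,14,15)
river: ρ → (15,16,-10)
river: ρ → (-10,24,7)
river: ρ → (7,18,-19)
river: ρ → (-19,20,6)
river: ρ → (6,28,-3)
river: ρ → (-3,26,15)
river: ρ → (15,4,-14)
river: ρ → (-14,24,5)
river: ρ → (5,26,-9)
river: ρ → (-9,28,2)
river: ρ → (2,28,-9)
river: ρ → (-9,26,5)
river: ρ → (5,24,-14)
closes: descent 1, river 26
min |a| on river = 1

1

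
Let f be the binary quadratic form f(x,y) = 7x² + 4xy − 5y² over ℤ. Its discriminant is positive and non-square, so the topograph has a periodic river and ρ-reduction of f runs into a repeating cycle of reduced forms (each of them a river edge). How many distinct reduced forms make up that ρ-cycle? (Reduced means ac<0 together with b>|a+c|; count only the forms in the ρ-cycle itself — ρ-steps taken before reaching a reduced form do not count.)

D = 156, ⌊√D⌋ = 12
river: ρ → (-5,6,6)
river: ρ → (6,6,-5)
river: ρ → (-5,4,7)
river: ρ → (7,10,-2)
river: ρ → (-2,10,7)
river: ρ → (7,4,-5)
ρ-cycle length = 6 (tail of 0 descent steps not counted)

6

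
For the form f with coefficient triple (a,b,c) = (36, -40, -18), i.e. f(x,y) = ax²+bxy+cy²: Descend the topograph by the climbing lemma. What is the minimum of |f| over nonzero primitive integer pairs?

descent: ρ → (-18,40,36)  [lands on river]
river: ρ → (36,32,-22)
river: ρ → (-22,56,12)
river: ρ → (12,64,-2)
river: ρ → (-2,64,12)
river: ρ → (12,56,-22)
river: ρ → (-22,32,36)
river: ρ → (36,40,-18)
river: ρ → (-18,32,44)
river: ρ → (44,56,-6)
river: ρ → (-6,64,4)
river: ρ → (4,64,-6)
river: ρ → (-6,56,44)
river: ρ → (44,32,-18)
closes: descent 1, river 14
min |a| on river = 2

2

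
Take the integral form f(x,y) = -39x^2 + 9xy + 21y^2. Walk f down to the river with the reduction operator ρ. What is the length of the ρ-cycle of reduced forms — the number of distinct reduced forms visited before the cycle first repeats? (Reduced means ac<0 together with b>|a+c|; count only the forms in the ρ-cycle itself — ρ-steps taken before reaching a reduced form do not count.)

D = 3357, ⌊√D⌋ = 57
descent: ρ → (21,33,-27)  [lands on river]
river: ρ → (-27,21,27)
river: ρ → (27,33,-21)
river: ρ → (-21,51,9)
river: ρ → (9,57,-3)
river: ρ → (-3,57,9)
river: ρ → (9,51,-21)
river: ρ → (-21,33,27)
river: ρ → (27,21,-27)
river: ρ → (-27,33,21)
river: ρ → (21,51,-9)
river: ρ → (-9,57,3)
river: ρ → (3,57,-9)
river: ρ → (-9,51,21)
ρ-cycle length = 14 (tail of 1 descent step not counted)

14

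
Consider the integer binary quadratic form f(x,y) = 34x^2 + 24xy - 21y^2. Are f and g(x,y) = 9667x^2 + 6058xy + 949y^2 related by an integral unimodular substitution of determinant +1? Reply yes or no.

D₁ = 3432, D₂ = 3432
river cycle of f (length 8): (-21, 18, 37), (37, 56, -2), (-2, 56, 37), (37, 18, -21), (-21, 24, 34), (34, 44, -11), (-11, 44, 34), (34, 24, -21)
river cycle of g (length 8): (34, 24, -21), (-21, 18, 37), (37, 56, -2), (-2, 56, 37), (37, 18, -21), (-21, 24, 34), (34, 44, -11), (-11, 44, 34)
cycles coincide ⇒ equivalent

yes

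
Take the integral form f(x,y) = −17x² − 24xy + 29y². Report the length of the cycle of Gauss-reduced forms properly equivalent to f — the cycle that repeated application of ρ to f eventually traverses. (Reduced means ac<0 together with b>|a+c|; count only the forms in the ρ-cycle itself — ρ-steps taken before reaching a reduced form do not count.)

D = 2548, ⌊√D⌋ = 50
descent: ρ → (29,24,-17)  [lands on river]
river: ρ → (-17,44,9)
river: ρ → (9,46,-12)
river: ρ → (-12,50,1)
river: ρ → (1,50,-12)
river: ρ → (-12,46,9)
river: ρ → (9,44,-17)
river: ρ → (-17,24,29)
river: ρ → (29,34,-12)
river: ρ → (-12,38,23)
river: ρ → (23,8,-27)
river: ρ → (-27,46,4)
river: ρ → (4,50,-3)
river: ρ → (-3,46,36)
river: ρ → (36,26,-13)
river: ρ → (-13,26,36)
river: ρ → (36,46,-3)
river: ρ → (-3,50,4)
river: ρ → (4,46,-27)
river: ρ → (-27,8,23)
river: ρ → (23,38,-12)
river: ρ → (-12,34,29)
ρ-cycle length = 22 (tail of 1 descent step not counted)

22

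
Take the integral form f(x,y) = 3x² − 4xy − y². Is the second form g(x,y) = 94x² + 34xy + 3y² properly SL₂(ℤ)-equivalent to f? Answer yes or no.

D₁ = 28, D₂ = 28
river cycle of f (length 4): (-1, 4, 3), (3, 2, -2), (-2, 2, 3), (3, 4, -1)
river cycle of g (length 4): (3, 2, -2), (-2, 2, 3), (3, 4, -1), (-1, 4, 3)
cycles coincide ⇒ equivalent

yes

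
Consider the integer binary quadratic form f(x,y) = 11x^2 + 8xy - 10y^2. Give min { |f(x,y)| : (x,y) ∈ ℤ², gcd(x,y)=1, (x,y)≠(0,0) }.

river: ρ → (-10,12,9)
river: ρ → (9,6,-13)
river: ρ → (-13,20,2)
river: ρ → (2,20,-13)
river: ρ → (-13,6,9)
river: ρ → (9,12,-10)
river: ρ → (-10,8,11)
river: ρ → (11,14,-7)
river: ρ → (-7,14,11)
river: ρ → (11,8,-10)
closes: descent 0, river 10
min |a| on river = 2

2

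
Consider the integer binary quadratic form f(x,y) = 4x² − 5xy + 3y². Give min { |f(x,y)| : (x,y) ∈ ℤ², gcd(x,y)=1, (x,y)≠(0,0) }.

translate: b→3 (≡-5 mod 8), so (4,-5,3)→(4,3,2)
flip: (4,3,2)→(2,-3,4)
translate: b→1 (≡-3 mod 4), so (2,-3,4)→(2,1,3)
reduced (well bottom): (2,1,3) with a≤c, −a<b≤a
well minimum = a = 2

2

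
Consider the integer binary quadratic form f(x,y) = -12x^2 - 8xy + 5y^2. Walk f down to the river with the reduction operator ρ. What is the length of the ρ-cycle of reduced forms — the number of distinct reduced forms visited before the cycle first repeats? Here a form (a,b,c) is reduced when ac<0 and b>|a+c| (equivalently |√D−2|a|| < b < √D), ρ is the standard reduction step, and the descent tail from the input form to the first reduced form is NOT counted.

D = 304, ⌊√D⌋ = 17
descent: ρ → (5,8,-12)  [lands on river]
river: ρ → (-12,16,1)
river: ρ → (1,16,-12)
river: ρ → (-12,8,5)
river: ρ → (5,12,-8)
river: ρ → (-8,4,9)
river: ρ → (9,14,-3)
river: ρ → (-3,16,4)
river: ρ → (4,16,-3)
river: ρ → (-3,14,9)
river: ρ → (9,4,-8)
river: ρ → (-8,12,5)
ρ-cycle length = 12 (tail of 1 descent step not counted)

12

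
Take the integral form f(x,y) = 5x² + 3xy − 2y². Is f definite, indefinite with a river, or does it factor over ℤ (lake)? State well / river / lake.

D = b²−4ac = 3² − 4·5·(-2) = 49
D = 7² is a perfect square ⇒ form factors over ℤ ⇒ lakes

lake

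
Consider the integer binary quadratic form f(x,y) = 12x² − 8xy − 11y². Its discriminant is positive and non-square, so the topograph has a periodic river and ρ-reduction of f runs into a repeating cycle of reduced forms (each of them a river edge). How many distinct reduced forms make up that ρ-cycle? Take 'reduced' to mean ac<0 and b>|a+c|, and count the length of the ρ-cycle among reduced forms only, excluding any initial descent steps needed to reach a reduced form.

D = 592, ⌊√D⌋ = 24
descent: ρ → (-11,8,12)  [lands on river]
river: ρ → (12,16,-7)
river: ρ → (-7,12,16)
river: ρ → (16,20,-3)
river: ρ → (-3,22,9)
river: ρ → (9,14,-11)
ρ-cycle length = 6 (tail of 1 descent step not counted)

6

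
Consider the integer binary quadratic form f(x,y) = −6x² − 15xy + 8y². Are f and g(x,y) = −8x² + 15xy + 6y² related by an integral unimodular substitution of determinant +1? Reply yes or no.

D₁ = 417, D₂ = 417
river cycle of f (length 18): (8, 15, -6), (-6, 9, 14), (14, 19, -1), (-1, 19, 14), (14, 9, -6), (-6, 15, 8), (8, 17, -4), (-4, 15, 12), (12, 9, -7), (-7, 19, 2), … (8 more)
river cycle of g (length 18): (6, 9, -14), (-14, 19, 1), (1, 19, -14), (-14, 9, 6), (6, 15, -8), (-8, 17, 4), (4, 15, -12), (-12, 9, 7), (7, 19, -2), (-2, 17, 16), … (8 more)
cycles differ ⇒ inequivalent

no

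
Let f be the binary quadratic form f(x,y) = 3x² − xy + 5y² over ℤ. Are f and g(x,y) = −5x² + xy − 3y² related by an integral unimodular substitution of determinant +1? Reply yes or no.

D₁ = -59, D₂ = -59
f: reduced (well bottom): (3,-1,5) with a≤c, −a<b≤a
g is negative-definite; reduce −g:
−g: flip: (5,-1,3)→(3,1,5)
−g: reduced (well bottom): (3,1,5) with a≤c, −a<b≤a
flip sign back: reduced form of g is (-3,-1,-5)
reduced forms (3, -1, 5) vs (-3, -1, -5) ⇒ inequivalent

no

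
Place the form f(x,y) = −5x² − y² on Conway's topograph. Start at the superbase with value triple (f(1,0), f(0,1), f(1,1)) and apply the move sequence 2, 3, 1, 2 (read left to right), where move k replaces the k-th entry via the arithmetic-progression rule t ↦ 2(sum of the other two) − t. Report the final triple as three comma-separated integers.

start (-5,-1,-6) = (f(1,0),f(0,1),f(1,1))
replace slot 2: 2·((-5)+(-6)) − (-1) = -21 → (-5,-21,-6)
replace slot 3: 2·((-5)+(-21)) − (-6) = -46 → (-5,-21,-46)
replace slot 1: 2·((-21)+(-46)) − (-5) = -129 → (-129,-21,-46)
replace slot 2: 2·((-129)+(-46)) − (-21) = -329 → (-129,-329,-46)

-129,-329,-46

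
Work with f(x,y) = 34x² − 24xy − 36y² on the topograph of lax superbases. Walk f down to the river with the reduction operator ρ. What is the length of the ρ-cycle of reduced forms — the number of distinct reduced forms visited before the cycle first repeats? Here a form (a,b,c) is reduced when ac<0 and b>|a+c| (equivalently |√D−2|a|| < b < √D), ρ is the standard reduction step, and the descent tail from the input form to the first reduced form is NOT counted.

D = 5472, ⌊√D⌋ = 73
descent: ρ → (-36,24,34)  [lands on river]
river: ρ → (34,44,-26)
river: ρ → (-26,60,18)
river: ρ → (18,48,-44)
river: ρ → (-44,40,22)
river: ρ → (22,48,-36)
ρ-cycle length = 6 (tail of 1 descent step not counted)

6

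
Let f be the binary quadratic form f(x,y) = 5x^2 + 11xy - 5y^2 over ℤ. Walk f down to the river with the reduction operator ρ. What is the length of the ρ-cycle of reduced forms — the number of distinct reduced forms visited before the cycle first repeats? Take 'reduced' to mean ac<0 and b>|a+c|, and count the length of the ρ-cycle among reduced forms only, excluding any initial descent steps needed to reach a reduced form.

D = 221, ⌊√D⌋ = 14
river: ρ → (-5,9,7)
river: ρ → (7,5,-7)
river: ρ → (-7,9,5)
river: ρ → (5,11,-5)
ρ-cycle length = 4 (tail of 0 descent steps not counted)

4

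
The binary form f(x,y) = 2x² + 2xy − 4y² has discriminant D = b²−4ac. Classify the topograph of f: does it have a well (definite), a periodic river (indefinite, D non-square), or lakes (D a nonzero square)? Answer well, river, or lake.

D = b²−4ac = 2² − 4·2·(-4) = 36
D = 6² is a perfect square ⇒ form factors over ℤ ⇒ lakes

lake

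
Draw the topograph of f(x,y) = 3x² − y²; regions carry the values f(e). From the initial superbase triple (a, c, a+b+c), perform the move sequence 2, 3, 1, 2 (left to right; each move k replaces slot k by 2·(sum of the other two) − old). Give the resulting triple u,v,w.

start (3,-1,2) = (f(1,0),f(0,1),f(1,1))
replace slot 2: 2·(3+2) − (-1) = 11 → (3,11,2)
replace slot 3: 2·(3+11) − 2 = 26 → (3,11,26)
replace slot 1: 2·(11+26) − 3 = 71 → (71,11,26)
replace slot 2: 2·(71+26) − 11 = 183 → (71,183,26)

71,183,26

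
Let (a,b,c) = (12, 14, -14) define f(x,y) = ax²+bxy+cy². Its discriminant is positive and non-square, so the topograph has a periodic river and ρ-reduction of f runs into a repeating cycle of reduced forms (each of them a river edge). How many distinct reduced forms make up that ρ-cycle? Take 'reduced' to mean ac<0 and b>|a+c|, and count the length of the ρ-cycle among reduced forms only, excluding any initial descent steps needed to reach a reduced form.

D = 868, ⌊√D⌋ = 29
river: ρ → (-14,14,12)
river: ρ → (12,10,-16)
river: ρ → (-16,22,6)
river: ρ → (6,26,-8)
river: ρ → (-8,22,12)
river: ρ → (12,26,-4)
river: ρ → (-4,22,24)
river: ρ → (24,26,-2)
river: ρ → (-2,26,24)
river: ρ → (24,22,-4)
river: ρ → (-4,26,12)
river: ρ → (12,22,-8)
river: ρ → (-8,26,6)
river: ρ → (6,22,-16)
river: ρ → (-16,10,12)
river: ρ → (12,14,-14)
ρ-cycle length = 16 (tail of 0 descent steps not counted)

16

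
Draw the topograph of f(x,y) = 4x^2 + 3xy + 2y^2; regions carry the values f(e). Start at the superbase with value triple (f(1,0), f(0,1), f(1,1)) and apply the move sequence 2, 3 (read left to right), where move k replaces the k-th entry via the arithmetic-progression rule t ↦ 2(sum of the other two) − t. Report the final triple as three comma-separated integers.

start (4,2,9) = (f(1,0),f(0,1),f(1,1))
replace slot 2: 2·(4+9) − 2 = 24 → (4,24,9)
replace slot 3: 2·(4+24) − 9 = 47 → (4,24,47)

4,24,47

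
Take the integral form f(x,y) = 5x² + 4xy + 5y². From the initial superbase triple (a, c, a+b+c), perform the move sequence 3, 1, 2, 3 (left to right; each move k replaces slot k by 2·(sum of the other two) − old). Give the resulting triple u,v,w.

start (5,5,14) = (f(1,0),f(0,1),f(1,1))
replace slot 3: 2·(5+5) − 14 = 6 → (5,5,6)
replace slot 1: 2·(5+6) − 5 = 17 → (17,5,6)
replace slot 2: 2·(17+6) − 5 = 41 → (17,41,6)
replace slot 3: 2·(17+41) − 6 = 110 → (17,41,110)

17,41,110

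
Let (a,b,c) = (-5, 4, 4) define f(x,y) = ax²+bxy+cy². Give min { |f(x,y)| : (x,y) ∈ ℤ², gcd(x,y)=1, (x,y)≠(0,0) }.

river: ρ → (4,4,-5)
river: ρ → (-5,6,3)
river: ρ → (3,6,-5)
river: ρ → (-5,4,4)
closes: descent 0, river 4
min |a| on river = 3

3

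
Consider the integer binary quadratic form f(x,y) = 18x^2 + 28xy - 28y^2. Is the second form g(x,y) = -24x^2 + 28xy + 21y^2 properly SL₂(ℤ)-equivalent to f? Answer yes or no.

D₁ = 2800, D₂ = 2800
river cycle of f (length 6): (-28, 28, 18), (18, 44, -12), (-12, 52, 2), (2, 52, -12), (-12, 44, 18), (18, 28, -28)
river cycle of g (length 16): (21, 14, -31), (-31, 48, 4), (4, 48, -31), (-31, 14, 21), (21, 28, -24), (-24, 20, 25), (25, 30, -19), (-19, 46, 9), (9, 44, -24), (-24, 52, 1), … (6 more)
cycles differ ⇒ inequivalent

no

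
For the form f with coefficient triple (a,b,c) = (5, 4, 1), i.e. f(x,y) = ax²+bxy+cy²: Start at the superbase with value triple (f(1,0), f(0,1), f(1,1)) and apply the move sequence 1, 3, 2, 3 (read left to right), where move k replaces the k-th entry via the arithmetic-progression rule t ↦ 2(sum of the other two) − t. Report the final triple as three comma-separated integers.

start (5,1,10) = (f(1,0),f(0,1),f(1,1))
replace slot 1: 2·(1+10) − 5 = 17 → (17,1,10)
replace slot 3: 2·(17+1) − 10 = 26 → (17,1,26)
replace slot 2: 2·(17+26) − 1 = 85 → (17,85,26)
replace slot 3: 2·(17+85) − 26 = 178 → (17,85,178)

17,85,178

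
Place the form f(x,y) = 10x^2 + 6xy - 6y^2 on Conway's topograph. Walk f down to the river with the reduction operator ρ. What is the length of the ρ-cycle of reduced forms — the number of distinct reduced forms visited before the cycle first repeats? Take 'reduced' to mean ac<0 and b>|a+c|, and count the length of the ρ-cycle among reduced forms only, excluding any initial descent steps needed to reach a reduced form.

D = 276, ⌊√D⌋ = 16
river: ρ → (-6,6,10)
river: ρ → (10,14,-2)
river: ρ → (-2,14,10)
river: ρ → (10,6,-6)
ρ-cycle length = 4 (tail of 0 descent steps not counted)

4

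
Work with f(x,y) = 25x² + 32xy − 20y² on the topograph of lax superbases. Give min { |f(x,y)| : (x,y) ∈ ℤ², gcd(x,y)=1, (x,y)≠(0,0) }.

river: ρ → (-20,48,9)
river: ρ → (9,42,-35)
river: ρ → (-35,28,16)
river: ρ → (16,36,-27)
river: ρ → (-27,18,25)
river: ρ → (25,32,-20)
closes: descent 0, river 6
min |a| on river = 9

9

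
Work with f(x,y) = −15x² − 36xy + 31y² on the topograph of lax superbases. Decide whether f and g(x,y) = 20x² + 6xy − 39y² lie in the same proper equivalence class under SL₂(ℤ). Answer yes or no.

D₁ = 3156, D₂ = 3156
river cycle of f (length 24): (31, 36, -15), (-15, 54, 4), (4, 50, -41), (-41, 32, 13), (13, 46, -20), (-20, 34, 25), (25, 16, -29), (-29, 42, 12), (12, 54, -5), (-5, 56, 1), … (14 more)
river cycle of g (length 24): (20, 46, -13), (-13, 32, 41), (41, 50, -4), (-4, 54, 15), (15, 36, -31), (-31, 26, 20), (20, 54, -3), (-3, 54, 20), (20, 26, -31), (-31, 36, 15), … (14 more)
cycles differ ⇒ inequivalent

no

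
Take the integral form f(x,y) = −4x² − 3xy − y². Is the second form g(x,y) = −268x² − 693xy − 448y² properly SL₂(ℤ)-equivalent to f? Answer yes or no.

D₁ = -7, D₂ = -7
f is negative-definite; reduce −f:
−f: flip: (4,3,1)→(1,-3,4)
−f: translate: b→1 (≡-3 mod 2), so (1,-3,4)→(1,1,2)
−f: reduced (well bottom): (1,1,2) with a≤c, −a<b≤a
flip sign back: reduced form of f is (-1,-1,-2)
g is negative-definite; reduce −g:
−g: translate: b→157 (≡693 mod 536), so (268,693,448)→(268,157,23)
−g: flip: (268,157,23)→(23,-157,268)
−g: translate: b→-19 (≡-157 mod 46), so (23,-157,268)→(23,-19,4)
−g: flip: (23,-19,4)→(4,19,23)
−g: translate: b→3 (≡19 mod 8), so (4,19,23)→(4,3,1)
−g: flip: (4,3,1)→(1,-3,4)
−g: translate: b→1 (≡-3 mod 2), so (1,-3,4)→(1,1,2)
−g: reduced (well bottom): (1,1,2) with a≤c, −a<b≤a
flip sign back: reduced form of g is (-1,-1,-2)
reduced forms (-1, -1, -2) vs (-1, -1, -2) ⇒ equivalent

yes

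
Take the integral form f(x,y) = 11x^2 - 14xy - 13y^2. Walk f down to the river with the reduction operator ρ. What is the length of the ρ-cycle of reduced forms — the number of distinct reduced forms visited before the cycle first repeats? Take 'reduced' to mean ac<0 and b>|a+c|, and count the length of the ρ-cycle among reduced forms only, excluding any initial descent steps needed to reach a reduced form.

D = 768, ⌊√D⌋ = 27
descent: ρ → (-13,14,11)  [lands on river]
river: ρ → (11,8,-16)
river: ρ → (-16,24,3)
river: ρ → (3,24,-16)
river: ρ → (-16,8,11)
river: ρ → (11,14,-13)
river: ρ → (-13,12,12)
river: ρ → (12,12,-13)
ρ-cycle length = 8 (tail of 1 descent step not counted)

8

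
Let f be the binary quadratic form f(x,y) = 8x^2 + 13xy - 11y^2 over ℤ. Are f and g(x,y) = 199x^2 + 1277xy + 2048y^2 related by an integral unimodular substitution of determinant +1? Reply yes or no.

D₁ = 521, D₂ = 521
river cycle of f (length 34): (-11, 9, 10), (10, 11, -10), (-10, 9, 11), (11, 13, -8), (-8, 19, 5), (5, 21, -4), (-4, 19, 10), (10, 21, -2), (-2, 19, 20), (20, 21, -1), … (24 more)
river cycle of g (length 34): (8, 13, -11), (-11, 9, 10), (10, 11, -10), (-10, 9, 11), (11, 13, -8), (-8, 19, 5), (5, 21, -4), (-4, 19, 10), (10, 21, -2), (-2, 19, 20), … (24 more)
cycles coincide ⇒ equivalent

yes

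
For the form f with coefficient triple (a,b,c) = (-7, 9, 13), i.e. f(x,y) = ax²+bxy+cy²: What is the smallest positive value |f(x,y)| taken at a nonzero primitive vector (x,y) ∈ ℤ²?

river: ρ → (13,17,-3)
river: ρ → (-3,19,7)
river: ρ → (7,9,-13)
river: ρ → (-13,17,3)
river: ρ → (3,19,-7)
river: ρ → (-7,9,13)
closes: descent 0, river 6
min |a| on river = 3

3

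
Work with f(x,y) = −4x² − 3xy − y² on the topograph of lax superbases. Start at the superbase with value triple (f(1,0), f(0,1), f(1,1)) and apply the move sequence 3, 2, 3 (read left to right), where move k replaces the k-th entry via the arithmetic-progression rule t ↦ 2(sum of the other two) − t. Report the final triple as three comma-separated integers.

start (-4,-1,-8) = (f(1,0),f(0,1),f(1,1))
replace slot 3: 2·((-4)+(-1)) − (-8) = -2 → (-4,-1,-2)
replace slot 2: 2·((-4)+(-2)) − (-1) = -11 → (-4,-11,-2)
replace slot 3: 2·((-4)+(-11)) − (-2) = -28 → (-4,-11,-28)

-4,-11,-28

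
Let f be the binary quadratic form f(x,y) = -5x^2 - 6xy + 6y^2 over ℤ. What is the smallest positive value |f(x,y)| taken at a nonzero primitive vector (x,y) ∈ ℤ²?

descent: ρ → (6,6,-5)  [lands on river]
river: ρ → (-5,4,7)
river: ρ → (7,10,-2)
river: ρ → (-2,10,7)
river: ρ → (7,4,-5)
river: ρ → (-5,6,6)
closes: descent 1, river 6
min |a| on river = 2

2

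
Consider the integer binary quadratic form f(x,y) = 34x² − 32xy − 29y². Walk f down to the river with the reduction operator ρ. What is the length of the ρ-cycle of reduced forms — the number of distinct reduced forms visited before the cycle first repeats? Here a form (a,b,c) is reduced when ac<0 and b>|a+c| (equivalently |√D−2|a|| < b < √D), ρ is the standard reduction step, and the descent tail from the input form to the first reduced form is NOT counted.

D = 4968, ⌊√D⌋ = 70
descent: ρ → (-29,32,34)  [lands on river]
river: ρ → (34,36,-27)
river: ρ → (-27,18,43)
river: ρ → (43,68,-2)
river: ρ → (-2,68,43)
river: ρ → (43,18,-27)
river: ρ → (-27,36,34)
river: ρ → (34,32,-29)
river: ρ → (-29,26,37)
river: ρ → (37,48,-18)
river: ρ → (-18,60,19)
river: ρ → (19,54,-27)
river: ρ → (-27,54,19)
river: ρ → (19,60,-18)
river: ρ → (-18,48,37)
river: ρ → (37,26,-29)
ρ-cycle length = 16 (tail of 1 descent step not counted)

16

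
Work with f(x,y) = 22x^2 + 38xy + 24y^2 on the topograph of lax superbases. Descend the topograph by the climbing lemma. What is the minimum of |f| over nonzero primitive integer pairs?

translate: b→-6 (≡38 mod 44), so (22,38,24)→(22,-6,8)
flip: (22,-6,8)→(8,6,22)
reduced (well bottom): (8,6,22) with a≤c, −a<b≤a
well minimum = a = 8

8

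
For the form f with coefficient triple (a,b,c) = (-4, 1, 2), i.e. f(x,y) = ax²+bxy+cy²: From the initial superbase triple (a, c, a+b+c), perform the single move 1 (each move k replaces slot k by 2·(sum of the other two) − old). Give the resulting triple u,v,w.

start (-4,2,-1) = (f(1,0),f(0,1),f(1,1))
replace slot 1: 2·(2+(-1)) − (-4) = 6 → (6,2,-1)

6,2,-1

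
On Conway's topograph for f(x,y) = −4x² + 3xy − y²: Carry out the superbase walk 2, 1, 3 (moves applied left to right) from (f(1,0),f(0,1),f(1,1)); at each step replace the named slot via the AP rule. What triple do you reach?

start (-4,-1,-2) = (f(1,0),f(0,1),f(1,1))
replace slot 2: 2·((-4)+(-2)) − (-1) = -11 → (-4,-11,-2)
replace slot 1: 2·((-11)+(-2)) − (-4) = -22 → (-22,-11,-2)
replace slot 3: 2·((-22)+(-11)) − (-2) = -64 → (-22,-11,-64)

-22,-11,-64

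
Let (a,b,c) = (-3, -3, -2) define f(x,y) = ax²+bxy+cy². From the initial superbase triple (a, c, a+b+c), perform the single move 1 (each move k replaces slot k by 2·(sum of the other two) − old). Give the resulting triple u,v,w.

start (-3,-2,-8) = (f(1,0),f(0,1),f(1,1))
replace slot 1: 2·((-2)+(-8)) − (-3) = -17 → (-17,-2,-8)

-17,-2,-8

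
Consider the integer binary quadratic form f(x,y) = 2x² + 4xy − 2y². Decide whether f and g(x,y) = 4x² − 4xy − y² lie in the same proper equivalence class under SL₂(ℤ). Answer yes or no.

D₁ = 32, D₂ = 32
river cycle of f (length 2): (-2, 4, 2), (2, 4, -2)
river cycle of g (length 2): (-1, 4, 4), (4, 4, -1)
cycles differ ⇒ inequivalent

no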